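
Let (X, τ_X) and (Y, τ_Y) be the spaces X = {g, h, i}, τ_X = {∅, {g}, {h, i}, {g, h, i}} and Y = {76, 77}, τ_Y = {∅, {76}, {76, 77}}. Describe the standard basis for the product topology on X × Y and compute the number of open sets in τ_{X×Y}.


Basis B = {∅ × ∅, {g} × {76}, {g} × {76, 77}, {h, i} × {76}, {g, h, i} × {76}, {h, i} × {76, 77}, {g, h, i} × {76, 77}}; |τ_{X×Y}| = 9.

Enumerate products U × V with U ∈ τ_X, V ∈ τ_Y (deduplicated):
  ∅ × ∅ = {} (∅)
  {g} × {76} = {(g,76)}
  {g} × {76, 77} = {(g,76), (g,77)}
  {h, i} × {76} = {(h,76), (i,76)}
  {g, h, i} × {76} = {(g,76), (h,76), (i,76)}
  {h, i} × {76, 77} = {(h,76), (h,77), (i,76), (i,77)}
  {g, h, i} × {76, 77} = {(g,76), (g,77), (h,76), (h,77), (i,76), (i,77)}
These 7 distinct sets form the basis B.
Close under arbitrary unions to get τ_{X×Y}; counting gives |τ_{X×Y}| = 9.


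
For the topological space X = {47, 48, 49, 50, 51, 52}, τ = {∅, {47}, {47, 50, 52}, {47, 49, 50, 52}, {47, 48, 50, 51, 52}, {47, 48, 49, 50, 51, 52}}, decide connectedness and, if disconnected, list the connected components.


(X, τ) is connected.

Find clopen sets (U ∈ τ with X ∖ U ∈ τ):
  U = ∅, X ∖ U = {47, 48, 49, 50, 51, 52} — both open, so U is clopen.
  U = {47, 48, 49, 50, 51, 52}, X ∖ U = ∅ — both open, so U is clopen.
Only trivial clopens (∅ and X) exist, so (X, τ) is connected.
Compute connected components by grouping points that agree on all clopens:
  component: {47, 48, 49, 50, 51, 52}


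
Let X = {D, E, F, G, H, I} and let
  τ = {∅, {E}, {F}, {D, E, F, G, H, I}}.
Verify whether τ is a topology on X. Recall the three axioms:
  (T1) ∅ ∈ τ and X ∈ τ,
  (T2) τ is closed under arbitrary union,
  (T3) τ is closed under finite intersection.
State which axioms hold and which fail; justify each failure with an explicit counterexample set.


τ is NOT a topology on X.

Axiom (T1): ∅ ∈ τ? Yes; X ∈ τ? Yes.
Axiom (T2/T3): check pairwise unions and intersections of members of τ.
Counterexample for (T2): {E} ∪ {F} = {E, F} ∉ τ. Therefore τ is NOT a topology.


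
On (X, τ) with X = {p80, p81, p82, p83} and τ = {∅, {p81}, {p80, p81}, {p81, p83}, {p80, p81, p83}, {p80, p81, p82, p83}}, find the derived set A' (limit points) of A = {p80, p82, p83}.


A' = {p82}

For each x ∈ X, list the open sets U ∈ τ with x ∈ U, then check whether U ∩ (A ∖ {x}) ≠ ∅ for every such U.
  x = p80: open {p80, p81} ∋ x has {p80, p81} ∩ (A ∖ {p80}) = ∅, so x is NOT a limit point.
  x = p81: open {p81} ∋ x has {p81} ∩ (A ∖ {p81}) = ∅, so x is NOT a limit point.
  x = p82: opens ∋ x are {p80, p81, p82, p83}; each meets A ∖ {p82}, so x IS a limit point.
  x = p83: open {p81, p83} ∋ x has {p81, p83} ∩ (A ∖ {p83}) = ∅, so x is NOT a limit point.
Collecting: A' = {p82}.


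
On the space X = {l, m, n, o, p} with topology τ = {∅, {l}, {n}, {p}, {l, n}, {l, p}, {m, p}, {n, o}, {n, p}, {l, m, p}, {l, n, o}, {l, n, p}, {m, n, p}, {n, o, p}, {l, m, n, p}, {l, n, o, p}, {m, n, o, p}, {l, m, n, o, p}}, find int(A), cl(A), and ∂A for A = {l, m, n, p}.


int(A) = {l, m, n, p}, cl(A) = {l, m, n, o, p}, ∂A = {o}.

Closed sets in (X, τ) are complements of opens:
  closed(X, τ) = {∅, {l}, {m}, {o}, {l, m}, {l, o}, {m, o}, {m, p}, {n, o}, {l, m, o}, {l, m, p}, {l, n, o}, {m, n, o}, {m, o, p}, {l, m, n, o}, {l, m, o, p}, {m, n, o, p}, {l, m, n, o, p}}.
int(A) = ⋃ {U ∈ τ : U ⊆ A}. Opens contained in A: ∅, {l}, {n}, {p}, {l, n}, {l, p}, {m, p}, {n, p}, {l, m, p}, {l, n, p}, {m, n, p}, {l, m, n, p}.
Taking the union of these: int(A) = {l, m, n, p}.
cl(A) = ⋂ {C closed : A ⊆ C}. Closed sets containing A: {l, m, n, o, p}.
Intersecting these: cl(A) = {l, m, n, o, p}.
∂A = cl(A) ∖ int(A) = {l, m, n, o, p} ∖ {l, m, n, p} = {o}.


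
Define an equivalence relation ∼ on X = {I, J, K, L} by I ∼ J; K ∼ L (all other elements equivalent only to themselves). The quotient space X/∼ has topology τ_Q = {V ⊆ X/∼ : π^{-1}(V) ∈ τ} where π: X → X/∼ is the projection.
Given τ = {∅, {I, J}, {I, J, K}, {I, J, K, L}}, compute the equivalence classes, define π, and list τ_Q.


X/∼ = {[I=J], [K=L]}; |τ_Q| = 3.

Equivalence classes: [I=J], [K=L].
Quotient map π: X → X/∼ sends I ↦ [I=J], J ↦ [I=J], K ↦ [K=L], L ↦ [K=L].
For each subset V ⊆ X/∼, compute π^{-1}(V) ⊆ X and check whether π^{-1}(V) ∈ τ. V is open in τ_Q iff π^{-1}(V) ∈ τ.
  V = {}: π^{-1}(V) = ∅ ∈ τ ✓.
  V = {[I=J]}: π^{-1}(V) = {I, J} ∈ τ ✓.
  V = {[K=L]}: π^{-1}(V) = {K, L} ∉ τ ✗.
  V = {[I=J], [K=L]}: π^{-1}(V) = {I, J, K, L} ∈ τ ✓.
Open sets in the quotient: τ_Q = {{}, {[I=J]}, {[I=J], [K=L]}} (3 elements).


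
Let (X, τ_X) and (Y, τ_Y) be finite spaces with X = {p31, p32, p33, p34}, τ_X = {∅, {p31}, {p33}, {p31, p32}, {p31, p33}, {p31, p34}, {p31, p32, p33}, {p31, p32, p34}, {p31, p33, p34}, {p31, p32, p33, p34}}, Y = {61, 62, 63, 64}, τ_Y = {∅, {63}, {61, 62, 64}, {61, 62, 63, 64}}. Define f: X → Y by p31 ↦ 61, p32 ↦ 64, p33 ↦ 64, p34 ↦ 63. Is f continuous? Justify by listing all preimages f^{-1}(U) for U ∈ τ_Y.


f is NOT continuous.

Compute f^{-1}(U) for each U ∈ τ_Y:
  U = ∅: f^{-1}(U) = ∅ ∈ τ_X ✓.
  U = {63}: f^{-1}(U) = {p34} ∉ τ_X ✗.
  U = {61, 62, 64}: f^{-1}(U) = {p31, p32, p33} ∈ τ_X ✓.
  U = {61, 62, 63, 64}: f^{-1}(U) = {p31, p32, p33, p34} ∈ τ_X ✓.
Found U = {63} with f^{-1}(U) = {p34} not in τ_X. Therefore f is NOT continuous.


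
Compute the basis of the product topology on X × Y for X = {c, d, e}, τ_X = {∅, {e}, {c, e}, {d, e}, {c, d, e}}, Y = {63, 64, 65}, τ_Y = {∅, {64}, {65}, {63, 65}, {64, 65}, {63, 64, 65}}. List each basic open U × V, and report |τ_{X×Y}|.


Basis B = {∅ × ∅, {e} × {64}, {e} × {65}, {c, e} × {64}, {c, e} × {65}, {d, e} × {64}, {d, e} × {65}, {e} × {63, 65}, {e} × {64, 65}, {c, d, e} × {64}, {c, d, e} × {65}, {e} × {63, 64, 65}, {c, e} × {63, 65}, {c, e} × {64, 65}, {d, e} × {63, 65}, {d, e} × {64, 65}, {c, e} × {63, 64, 65}, {c, d, e} × {63, 65}, {c, d, e} × {64, 65}, {d, e} × {63, 64, 65}, {c, d, e} × {63, 64, 65}}; |τ_{X×Y}| = 70.

Enumerate products U × V with U ∈ τ_X, V ∈ τ_Y (deduplicated):
  ∅ × ∅ = {} (∅)
  {e} × {64} = {(e,64)}
  {e} × {65} = {(e,65)}
  {c, e} × {64} = {(c,64), (e,64)}
  {c, e} × {65} = {(c,65), (e,65)}
  {d, e} × {64} = {(d,64), (e,64)}
  {d, e} × {65} = {(d,65), (e,65)}
  {e} × {63, 65} = {(e,63), (e,65)}
  {e} × {64, 65} = {(e,64), (e,65)}
  {c, d, e} × {64} = {(c,64), (d,64), (e,64)}
  {c, d, e} × {65} = {(c,65), (d,65), (e,65)}
  {e} × {63, 64, 65} = {(e,63), (e,64), (e,65)}
  {c, e} × {63, 65} = {(c,63), (c,65), (e,63), (e,65)}
  {c, e} × {64, 65} = {(c,64), (c,65), (e,64), (e,65)}
  {d, e} × {63, 65} = {(d,63), (d,65), (e,63), (e,65)}
  {d, e} × {64, 65} = {(d,64), (d,65), (e,64), (e,65)}
  {c, e} × {63, 64, 65} = {(c,63), (c,64), (c,65), (e,63), (e,64), (e,65)}
  {c, d, e} × {63, 65} = {(c,63), (c,65), (d,63), (d,65), (e,63), (e,65)}
  {c, d, e} × {64, 65} = {(c,64), (c,65), (d,64), (d,65), (e,64), (e,65)}
  {d, e} × {63, 64, 65} = {(d,63), (d,64), (d,65), (e,63), (e,64), (e,65)}
  {c, d, e} × {63, 64, 65} = {(c,63), (c,64), (c,65), (d,63), (d,64), (d,65), (e,63), (e,64), (e,65)}
These 21 distinct sets form the basis B.
Close under arbitrary unions to get τ_{X×Y}; counting gives |τ_{X×Y}| = 70.


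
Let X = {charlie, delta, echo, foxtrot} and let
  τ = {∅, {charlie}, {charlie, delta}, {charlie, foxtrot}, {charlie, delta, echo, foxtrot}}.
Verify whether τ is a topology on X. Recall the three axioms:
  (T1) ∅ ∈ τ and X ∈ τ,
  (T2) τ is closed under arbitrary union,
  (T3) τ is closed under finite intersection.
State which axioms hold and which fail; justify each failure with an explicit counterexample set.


τ is NOT a topology on X.

Axiom (T1): ∅ ∈ τ? Yes; X ∈ τ? Yes.
Axiom (T2/T3): check pairwise unions and intersections of members of τ.
Counterexample for (T2): {charlie, delta} ∪ {charlie, foxtrot} = {charlie, delta, foxtrot} ∉ τ. Therefore τ is NOT a topology.


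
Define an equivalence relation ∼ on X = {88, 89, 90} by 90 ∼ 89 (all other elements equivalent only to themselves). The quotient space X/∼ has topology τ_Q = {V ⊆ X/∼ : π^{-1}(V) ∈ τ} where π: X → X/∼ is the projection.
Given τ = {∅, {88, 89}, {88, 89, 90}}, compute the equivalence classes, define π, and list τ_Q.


X/∼ = {[88], [89=90]}; |τ_Q| = 2.

Equivalence classes: [88], [89=90].
Quotient map π: X → X/∼ sends 88 ↦ [88], 89 ↦ [89=90], 90 ↦ [89=90].
For each subset V ⊆ X/∼, compute π^{-1}(V) ⊆ X and check whether π^{-1}(V) ∈ τ. V is open in τ_Q iff π^{-1}(V) ∈ τ.
  V = {}: π^{-1}(V) = ∅ ∈ τ ✓.
  V = {[88]}: π^{-1}(V) = {88} ∉ τ ✗.
  V = {[89=90]}: π^{-1}(V) = {89, 90} ∉ τ ✗.
  V = {[88], [89=90]}: π^{-1}(V) = {88, 89, 90} ∈ τ ✓.
Open sets in the quotient: τ_Q = {{}, {[88], [89=90]}} (2 elements).


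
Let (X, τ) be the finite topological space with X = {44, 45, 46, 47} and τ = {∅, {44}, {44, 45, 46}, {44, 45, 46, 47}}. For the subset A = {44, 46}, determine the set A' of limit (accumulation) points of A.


A' = {45, 46, 47}

For each x ∈ X, list the open sets U ∈ τ with x ∈ U, then check whether U ∩ (A ∖ {x}) ≠ ∅ for every such U.
  x = 44: open {44} ∋ x has {44} ∩ (A ∖ {44}) = ∅, so x is NOT a limit point.
  x = 45: opens ∋ x are {44, 45, 46}, {44, 45, 46, 47}; each meets A ∖ {45}, so x IS a limit point.
  x = 46: opens ∋ x are {44, 45, 46}, {44, 45, 46, 47}; each meets A ∖ {46}, so x IS a limit point.
  x = 47: opens ∋ x are {44, 45, 46, 47}; each meets A ∖ {47}, so x IS a limit point.
Collecting: A' = {45, 46, 47}.


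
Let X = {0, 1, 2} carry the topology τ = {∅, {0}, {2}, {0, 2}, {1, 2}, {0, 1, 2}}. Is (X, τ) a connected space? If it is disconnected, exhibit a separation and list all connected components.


(X, τ) is disconnected; components = [{0}, {1, 2}].

Find clopen sets (U ∈ τ with X ∖ U ∈ τ):
  U = ∅, X ∖ U = {0, 1, 2} — both open, so U is clopen.
  U = {0}, X ∖ U = {1, 2} — both open, so U is clopen.
  U = {1, 2}, X ∖ U = {0} — both open, so U is clopen.
  U = {0, 1, 2}, X ∖ U = ∅ — both open, so U is clopen.
Nontrivial clopen(s) exist: e.g. {1, 2}. So (X, τ) is disconnected.
Compute connected components by grouping points that agree on all clopens:
  component: {0}
  component: {1, 2}


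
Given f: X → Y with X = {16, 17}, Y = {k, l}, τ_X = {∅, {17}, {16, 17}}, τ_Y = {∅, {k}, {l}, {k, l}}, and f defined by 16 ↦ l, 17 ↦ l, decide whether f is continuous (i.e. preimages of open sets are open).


f IS continuous.

Compute f^{-1}(U) for each U ∈ τ_Y:
  U = ∅: f^{-1}(U) = ∅ ∈ τ_X ✓.
  U = {k}: f^{-1}(U) = ∅ ∈ τ_X ✓.
  U = {l}: f^{-1}(U) = {16, 17} ∈ τ_X ✓.
  U = {k, l}: f^{-1}(U) = {16, 17} ∈ τ_X ✓.
Every preimage lies in τ_X, so f IS continuous.


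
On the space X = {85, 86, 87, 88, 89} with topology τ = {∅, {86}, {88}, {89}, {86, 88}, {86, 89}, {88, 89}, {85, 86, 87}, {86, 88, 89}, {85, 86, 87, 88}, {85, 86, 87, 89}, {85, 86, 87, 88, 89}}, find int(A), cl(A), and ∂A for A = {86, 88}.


int(A) = {86, 88}, cl(A) = {85, 86, 87, 88}, ∂A = {85, 87}.

Closed sets in (X, τ) are complements of opens:
  closed(X, τ) = {∅, {88}, {89}, {85, 87}, {88, 89}, {85, 86, 87}, {85, 87, 88}, {85, 87, 89}, {85, 86, 87, 88}, {85, 86, 87, 89}, {85, 87, 88, 89}, {85, 86, 87, 88, 89}}.
int(A) = ⋃ {U ∈ τ : U ⊆ A}. Opens contained in A: ∅, {86}, {88}, {86, 88}.
Taking the union of these: int(A) = {86, 88}.
cl(A) = ⋂ {C closed : A ⊆ C}. Closed sets containing A: {85, 86, 87, 88}, {85, 86, 87, 88, 89}.
Intersecting these: cl(A) = {85, 86, 87, 88}.
∂A = cl(A) ∖ int(A) = {85, 86, 87, 88} ∖ {86, 88} = {85, 87}.


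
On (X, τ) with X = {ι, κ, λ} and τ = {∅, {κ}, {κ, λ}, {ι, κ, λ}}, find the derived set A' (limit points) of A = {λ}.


A' = {ι}

For each x ∈ X, list the open sets U ∈ τ with x ∈ U, then check whether U ∩ (A ∖ {x}) ≠ ∅ for every such U.
  x = ι: opens ∋ x are {ι, κ, λ}; each meets A ∖ {ι}, so x IS a limit point.
  x = κ: open {κ} ∋ x has {κ} ∩ (A ∖ {κ}) = ∅, so x is NOT a limit point.
  x = λ: open {κ, λ} ∋ x has {κ, λ} ∩ (A ∖ {λ}) = ∅, so x is NOT a limit point.
Collecting: A' = {ι}.


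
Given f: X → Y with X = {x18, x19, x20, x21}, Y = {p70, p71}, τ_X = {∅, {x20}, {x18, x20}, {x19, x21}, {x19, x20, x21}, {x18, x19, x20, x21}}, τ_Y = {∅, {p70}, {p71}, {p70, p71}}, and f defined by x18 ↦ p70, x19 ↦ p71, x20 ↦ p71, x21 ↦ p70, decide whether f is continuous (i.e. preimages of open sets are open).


f is NOT continuous.

Compute f^{-1}(U) for each U ∈ τ_Y:
  U = ∅: f^{-1}(U) = ∅ ∈ τ_X ✓.
  U = {p70}: f^{-1}(U) = {x18, x21} ∉ τ_X ✗.
  U = {p71}: f^{-1}(U) = {x19, x20} ∉ τ_X ✗.
  U = {p70, p71}: f^{-1}(U) = {x18, x19, x20, x21} ∈ τ_X ✓.
Found U = {p70} with f^{-1}(U) = {x18, x21} not in τ_X. Therefore f is NOT continuous.


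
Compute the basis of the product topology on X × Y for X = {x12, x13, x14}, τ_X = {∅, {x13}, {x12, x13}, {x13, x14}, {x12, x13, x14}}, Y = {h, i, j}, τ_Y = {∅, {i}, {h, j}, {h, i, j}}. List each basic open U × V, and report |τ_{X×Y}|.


Basis B = {∅ × ∅, {x13} × {i}, {x12, x13} × {i}, {x13} × {h, j}, {x13, x14} × {i}, {x12, x13, x14} × {i}, {x13} × {h, i, j}, {x12, x13} × {h, j}, {x13, x14} × {h, j}, {x12, x13} × {h, i, j}, {x12, x13, x14} × {h, j}, {x13, x14} × {h, i, j}, {x12, x13, x14} × {h, i, j}}; |τ_{X×Y}| = 25.

Enumerate products U × V with U ∈ τ_X, V ∈ τ_Y (deduplicated):
  ∅ × ∅ = {} (∅)
  {x13} × {i} = {(x13,i)}
  {x12, x13} × {i} = {(x12,i), (x13,i)}
  {x13} × {h, j} = {(x13,h), (x13,j)}
  {x13, x14} × {i} = {(x13,i), (x14,i)}
  {x12, x13, x14} × {i} = {(x12,i), (x13,i), (x14,i)}
  {x13} × {h, i, j} = {(x13,h), (x13,i), (x13,j)}
  {x12, x13} × {h, j} = {(x12,h), (x12,j), (x13,h), (x13,j)}
  {x13, x14} × {h, j} = {(x13,h), (x13,j), (x14,h), (x14,j)}
  {x12, x13} × {h, i, j} = {(x12,h), (x12,i), (x12,j), (x13,h), (x13,i), (x13,j)}
  {x12, x13, x14} × {h, j} = {(x12,h), (x12,j), (x13,h), (x13,j), (x14,h), (x14,j)}
  {x13, x14} × {h, i, j} = {(x13,h), (x13,i), (x13,j), (x14,h), (x14,i), (x14,j)}
  {x12, x13, x14} × {h, i, j} = {(x12,h), (x12,i), (x12,j), (x13,h), (x13,i), (x13,j), (x14,h), (x14,i), (x14,j)}
These 13 distinct sets form the basis B.
Close under arbitrary unions to get τ_{X×Y}; counting gives |τ_{X×Y}| = 25.


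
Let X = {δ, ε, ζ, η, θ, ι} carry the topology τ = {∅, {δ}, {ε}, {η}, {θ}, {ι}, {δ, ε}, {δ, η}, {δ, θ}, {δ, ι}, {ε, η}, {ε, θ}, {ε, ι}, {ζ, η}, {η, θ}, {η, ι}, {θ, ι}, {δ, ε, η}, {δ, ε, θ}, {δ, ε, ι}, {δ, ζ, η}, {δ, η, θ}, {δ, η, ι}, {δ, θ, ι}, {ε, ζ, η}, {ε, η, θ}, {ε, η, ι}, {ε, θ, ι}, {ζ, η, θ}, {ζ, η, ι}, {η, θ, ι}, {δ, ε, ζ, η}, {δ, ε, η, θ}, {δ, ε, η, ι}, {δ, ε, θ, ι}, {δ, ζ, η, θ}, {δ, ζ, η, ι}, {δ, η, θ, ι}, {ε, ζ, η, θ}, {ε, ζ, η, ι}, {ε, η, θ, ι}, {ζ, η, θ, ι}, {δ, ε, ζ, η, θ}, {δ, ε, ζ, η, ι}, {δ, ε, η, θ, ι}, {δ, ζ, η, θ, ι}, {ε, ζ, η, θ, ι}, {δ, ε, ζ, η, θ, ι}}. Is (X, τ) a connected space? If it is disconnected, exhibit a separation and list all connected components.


(X, τ) is disconnected; components = [{δ}, {ε}, {θ}, {ι}, {ζ, η}].

Find clopen sets (U ∈ τ with X ∖ U ∈ τ):
  U = ∅, X ∖ U = {δ, ε, ζ, η, θ, ι} — both open, so U is clopen.
  U = {δ}, X ∖ U = {ε, ζ, η, θ, ι} — both open, so U is clopen.
  U = {ε}, X ∖ U = {δ, ζ, η, θ, ι} — both open, so U is clopen.
  U = {θ}, X ∖ U = {δ, ε, ζ, η, ι} — both open, so U is clopen.
  U = {ι}, X ∖ U = {δ, ε, ζ, η, θ} — both open, so U is clopen.
  U = {δ, ε}, X ∖ U = {ζ, η, θ, ι} — both open, so U is clopen.
  U = {δ, θ}, X ∖ U = {ε, ζ, η, ι} — both open, so U is clopen.
  U = {δ, ι}, X ∖ U = {ε, ζ, η, θ} — both open, so U is clopen.
  U = {ε, θ}, X ∖ U = {δ, ζ, η, ι} — both open, so U is clopen.
  U = {ε, ι}, X ∖ U = {δ, ζ, η, θ} — both open, so U is clopen.
  U = {ζ, η}, X ∖ U = {δ, ε, θ, ι} — both open, so U is clopen.
  U = {θ, ι}, X ∖ U = {δ, ε, ζ, η} — both open, so U is clopen.
  U = {δ, ε, θ}, X ∖ U = {ζ, η, ι} — both open, so U is clopen.
  U = {δ, ε, ι}, X ∖ U = {ζ, η, θ} — both open, so U is clopen.
  U = {δ, ζ, η}, X ∖ U = {ε, θ, ι} — both open, so U is clopen.
  U = {δ, θ, ι}, X ∖ U = {ε, ζ, η} — both open, so U is clopen.
  U = {ε, ζ, η}, X ∖ U = {δ, θ, ι} — both open, so U is clopen.
  U = {ε, θ, ι}, X ∖ U = {δ, ζ, η} — both open, so U is clopen.
  U = {ζ, η, θ}, X ∖ U = {δ, ε, ι} — both open, so U is clopen.
  U = {ζ, η, ι}, X ∖ U = {δ, ε, θ} — both open, so U is clopen.
  U = {δ, ε, ζ, η}, X ∖ U = {θ, ι} — both open, so U is clopen.
  U = {δ, ε, θ, ι}, X ∖ U = {ζ, η} — both open, so U is clopen.
  U = {δ, ζ, η, θ}, X ∖ U = {ε, ι} — both open, so U is clopen.
  U = {δ, ζ, η, ι}, X ∖ U = {ε, θ} — both open, so U is clopen.
  U = {ε, ζ, η, θ}, X ∖ U = {δ, ι} — both open, so U is clopen.
  U = {ε, ζ, η, ι}, X ∖ U = {δ, θ} — both open, so U is clopen.
  U = {ζ, η, θ, ι}, X ∖ U = {δ, ε} — both open, so U is clopen.
  U = {δ, ε, ζ, η, θ}, X ∖ U = {ι} — both open, so U is clopen.
  U = {δ, ε, ζ, η, ι}, X ∖ U = {θ} — both open, so U is clopen.
  U = {δ, ζ, η, θ, ι}, X ∖ U = {ε} — both open, so U is clopen.
  U = {ε, ζ, η, θ, ι}, X ∖ U = {δ} — both open, so U is clopen.
  U = {δ, ε, ζ, η, θ, ι}, X ∖ U = ∅ — both open, so U is clopen.
Nontrivial clopen(s) exist: e.g. {δ, ε}. So (X, τ) is disconnected.
Compute connected components by grouping points that agree on all clopens:
  component: {δ}
  component: {ε}
  component: {θ}
  component: {ι}
  component: {ζ, η}


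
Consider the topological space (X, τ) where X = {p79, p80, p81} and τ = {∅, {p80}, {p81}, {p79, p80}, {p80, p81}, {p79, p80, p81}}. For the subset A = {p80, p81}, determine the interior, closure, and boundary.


int(A) = {p80, p81}, cl(A) = {p79, p80, p81}, ∂A = {p79}.

Closed sets in (X, τ) are complements of opens:
  closed(X, τ) = {∅, {p79}, {p81}, {p79, p80}, {p79, p81}, {p79, p80, p81}}.
int(A) = ⋃ {U ∈ τ : U ⊆ A}. Opens contained in A: ∅, {p80}, {p81}, {p80, p81}.
Taking the union of these: int(A) = {p80, p81}.
cl(A) = ⋂ {C closed : A ⊆ C}. Closed sets containing A: {p79, p80, p81}.
Intersecting these: cl(A) = {p79, p80, p81}.
∂A = cl(A) ∖ int(A) = {p79, p80, p81} ∖ {p80, p81} = {p79}.


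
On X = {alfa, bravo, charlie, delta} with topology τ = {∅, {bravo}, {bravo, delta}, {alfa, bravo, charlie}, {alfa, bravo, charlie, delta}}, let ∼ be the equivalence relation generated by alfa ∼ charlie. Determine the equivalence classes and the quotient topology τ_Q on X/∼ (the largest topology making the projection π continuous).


X/∼ = {[alfa=charlie], [bravo], [delta]}; |τ_Q| = 5.

Equivalence classes: [alfa=charlie], [bravo], [delta].
Quotient map π: X → X/∼ sends alfa ↦ [alfa=charlie], bravo ↦ [bravo], charlie ↦ [alfa=charlie], delta ↦ [delta].
For each subset V ⊆ X/∼, compute π^{-1}(V) ⊆ X and check whether π^{-1}(V) ∈ τ. V is open in τ_Q iff π^{-1}(V) ∈ τ.
  V = {}: π^{-1}(V) = ∅ ∈ τ ✓.
  V = {[alfa=charlie]}: π^{-1}(V) = {alfa, charlie} ∉ τ ✗.
  V = {[bravo]}: π^{-1}(V) = {bravo} ∈ τ ✓.
  V = {[alfa=charlie], [bravo]}: π^{-1}(V) = {alfa, bravo, charlie} ∈ τ ✓.
  V = {[delta]}: π^{-1}(V) = {delta} ∉ τ ✗.
  V = {[alfa=charlie], [delta]}: π^{-1}(V) = {alfa, charlie, delta} ∉ τ ✗.
  V = {[bravo], [delta]}: π^{-1}(V) = {bravo, delta} ∈ τ ✓.
  V = {[alfa=charlie], [bravo], [delta]}: π^{-1}(V) = {alfa, bravo, charlie, delta} ∈ τ ✓.
Open sets in the quotient: τ_Q = {{}, {[bravo]}, {[alfa=charlie], [bravo]}, {[bravo], [delta]}, {[alfa=charlie], [bravo], [delta]}} (5 elements).


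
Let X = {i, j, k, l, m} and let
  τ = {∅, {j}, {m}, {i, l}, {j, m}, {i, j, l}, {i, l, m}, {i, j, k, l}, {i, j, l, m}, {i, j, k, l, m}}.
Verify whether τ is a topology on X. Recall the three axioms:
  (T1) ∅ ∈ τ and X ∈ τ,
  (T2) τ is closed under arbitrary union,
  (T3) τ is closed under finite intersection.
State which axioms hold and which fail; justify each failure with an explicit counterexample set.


τ IS a topology on X.

Axiom (T1): ∅ ∈ τ? Yes; X ∈ τ? Yes.
Axiom (T2/T3): check pairwise unions and intersections of members of τ.
All pairwise intersections and unions checked — each lies in τ. Therefore τ satisfies (T1), (T2), (T3): it IS a topology on X.


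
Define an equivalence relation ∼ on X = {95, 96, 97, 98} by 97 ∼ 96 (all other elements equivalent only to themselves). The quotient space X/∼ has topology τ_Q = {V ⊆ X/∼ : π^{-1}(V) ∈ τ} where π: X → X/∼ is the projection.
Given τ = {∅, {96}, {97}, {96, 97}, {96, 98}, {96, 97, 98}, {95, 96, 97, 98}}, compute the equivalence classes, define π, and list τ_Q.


X/∼ = {[95], [96=97], [98]}; |τ_Q| = 4.

Equivalence classes: [95], [96=97], [98].
Quotient map π: X → X/∼ sends 95 ↦ [95], 96 ↦ [96=97], 97 ↦ [96=97], 98 ↦ [98].
For each subset V ⊆ X/∼, compute π^{-1}(V) ⊆ X and check whether π^{-1}(V) ∈ τ. V is open in τ_Q iff π^{-1}(V) ∈ τ.
  V = {}: π^{-1}(V) = ∅ ∈ τ ✓.
  V = {[95]}: π^{-1}(V) = {95} ∉ τ ✗.
  V = {[96=97]}: π^{-1}(V) = {96, 97} ∈ τ ✓.
  V = {[95], [96=97]}: π^{-1}(V) = {95, 96, 97} ∉ τ ✗.
  V = {[98]}: π^{-1}(V) = {98} ∉ τ ✗.
  V = {[95], [98]}: π^{-1}(V) = {95, 98} ∉ τ ✗.
  V = {[96=97], [98]}: π^{-1}(V) = {96, 97, 98} ∈ τ ✓.
  V = {[95], [96=97], [98]}: π^{-1}(V) = {95, 96, 97, 98} ∈ τ ✓.
Open sets in the quotient: τ_Q = {{}, {[96=97]}, {[96=97], [98]}, {[95], [96=97], [98]}} (4 elements).


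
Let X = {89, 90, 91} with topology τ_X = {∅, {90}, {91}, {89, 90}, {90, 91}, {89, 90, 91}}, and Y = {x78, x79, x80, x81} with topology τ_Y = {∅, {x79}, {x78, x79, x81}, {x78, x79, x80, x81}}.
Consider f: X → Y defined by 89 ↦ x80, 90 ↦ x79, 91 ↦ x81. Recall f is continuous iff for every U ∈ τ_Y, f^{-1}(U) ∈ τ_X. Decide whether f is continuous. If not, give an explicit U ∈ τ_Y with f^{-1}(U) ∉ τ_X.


f IS continuous.

Compute f^{-1}(U) for each U ∈ τ_Y:
  U = ∅: f^{-1}(U) = ∅ ∈ τ_X ✓.
  U = {x79}: f^{-1}(U) = {90} ∈ τ_X ✓.
  U = {x78, x79, x81}: f^{-1}(U) = {90, 91} ∈ τ_X ✓.
  U = {x78, x79, x80, x81}: f^{-1}(U) = {89, 90, 91} ∈ τ_X ✓.
Every preimage lies in τ_X, so f IS continuous.


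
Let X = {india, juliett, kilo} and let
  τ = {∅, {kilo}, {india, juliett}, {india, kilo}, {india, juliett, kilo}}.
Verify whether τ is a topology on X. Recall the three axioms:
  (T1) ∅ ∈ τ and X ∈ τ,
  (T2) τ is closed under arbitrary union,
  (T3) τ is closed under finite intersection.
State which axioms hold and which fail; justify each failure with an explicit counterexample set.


τ is NOT a topology on X.

Axiom (T1): ∅ ∈ τ? Yes; X ∈ τ? Yes.
Axiom (T2/T3): check pairwise unions and intersections of members of τ.
Counterexample for (T3): {india, juliett} ∩ {india, kilo} = {india} ∉ τ. Therefore τ is NOT a topology.


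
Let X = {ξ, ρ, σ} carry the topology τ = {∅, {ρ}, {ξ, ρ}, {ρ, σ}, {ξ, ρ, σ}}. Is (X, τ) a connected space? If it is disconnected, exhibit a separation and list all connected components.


(X, τ) is connected.

Find clopen sets (U ∈ τ with X ∖ U ∈ τ):
  U = ∅, X ∖ U = {ξ, ρ, σ} — both open, so U is clopen.
  U = {ξ, ρ, σ}, X ∖ U = ∅ — both open, so U is clopen.
Only trivial clopens (∅ and X) exist, so (X, τ) is connected.
Compute connected components by grouping points that agree on all clopens:
  component: {ξ, ρ, σ}


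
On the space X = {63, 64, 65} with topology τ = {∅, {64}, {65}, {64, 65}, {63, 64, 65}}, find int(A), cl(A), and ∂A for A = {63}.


int(A) = ∅, cl(A) = {63}, ∂A = {63}.

Closed sets in (X, τ) are complements of opens:
  closed(X, τ) = {∅, {63}, {63, 64}, {63, 65}, {63, 64, 65}}.
int(A) = ⋃ {U ∈ τ : U ⊆ A}. Opens contained in A: ∅.
Taking the union of these: int(A) = ∅.
cl(A) = ⋂ {C closed : A ⊆ C}. Closed sets containing A: {63}, {63, 64}, {63, 65}, {63, 64, 65}.
Intersecting these: cl(A) = {63}.
∂A = cl(A) ∖ int(A) = {63} ∖ ∅ = {63}.


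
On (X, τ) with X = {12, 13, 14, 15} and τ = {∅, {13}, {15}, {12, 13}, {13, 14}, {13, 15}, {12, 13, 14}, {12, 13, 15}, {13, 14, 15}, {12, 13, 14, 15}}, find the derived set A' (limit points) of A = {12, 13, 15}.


A' = {12, 14}

For each x ∈ X, list the open sets U ∈ τ with x ∈ U, then check whether U ∩ (A ∖ {x}) ≠ ∅ for every such U.
  x = 12: opens ∋ x are {12, 13}, {12, 13, 14}, {12, 13, 15}, {12, 13, 14, 15}; each meets A ∖ {12}, so x IS a limit point.
  x = 13: open {13} ∋ x has {13} ∩ (A ∖ {13}) = ∅, so x is NOT a limit point.
  x = 14: opens ∋ x are {13, 14}, {12, 13, 14}, {13, 14, 15}, {12, 13, 14, 15}; each meets A ∖ {14}, so x IS a limit point.
  x = 15: open {15} ∋ x has {15} ∩ (A ∖ {15}) = ∅, so x is NOT a limit point.
Collecting: A' = {12, 14}.


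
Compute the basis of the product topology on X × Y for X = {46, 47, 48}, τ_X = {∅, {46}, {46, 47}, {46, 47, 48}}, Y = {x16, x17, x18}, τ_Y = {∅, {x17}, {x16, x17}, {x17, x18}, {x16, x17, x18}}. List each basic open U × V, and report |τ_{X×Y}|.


Basis B = {∅ × ∅, {46} × {x17}, {46} × {x16, x17}, {46} × {x17, x18}, {46, 47} × {x17}, {46} × {x16, x17, x18}, {46, 47, 48} × {x17}, {46, 47} × {x16, x17}, {46, 47} × {x17, x18}, {46, 47} × {x16, x17, x18}, {46, 47, 48} × {x16, x17}, {46, 47, 48} × {x17, x18}, {46, 47, 48} × {x16, x17, x18}}; |τ_{X×Y}| = 30.

Enumerate products U × V with U ∈ τ_X, V ∈ τ_Y (deduplicated):
  ∅ × ∅ = {} (∅)
  {46} × {x17} = {(46,x17)}
  {46} × {x16, x17} = {(46,x16), (46,x17)}
  {46} × {x17, x18} = {(46,x17), (46,x18)}
  {46, 47} × {x17} = {(46,x17), (47,x17)}
  {46} × {x16, x17, x18} = {(46,x16), (46,x17), (46,x18)}
  {46, 47, 48} × {x17} = {(46,x17), (47,x17), (48,x17)}
  {46, 47} × {x16, x17} = {(46,x16), (46,x17), (47,x16), (47,x17)}
  {46, 47} × {x17, x18} = {(46,x17), (46,x18), (47,x17), (47,x18)}
  {46, 47} × {x16, x17, x18} = {(46,x16), (46,x17), (46,x18), (47,x16), (47,x17), (47,x18)}
  {46, 47, 48} × {x16, x17} = {(46,x16), (46,x17), (47,x16), (47,x17), (48,x16), (48,x17)}
  {46, 47, 48} × {x17, x18} = {(46,x17), (46,x18), (47,x17), (47,x18), (48,x17), (48,x18)}
  {46, 47, 48} × {x16, x17, x18} = {(46,x16), (46,x17), (46,x18), (47,x16), (47,x17), (47,x18), (48,x16), (48,x17), (48,x18)}
These 13 distinct sets form the basis B.
Close under arbitrary unions to get τ_{X×Y}; counting gives |τ_{X×Y}| = 30.


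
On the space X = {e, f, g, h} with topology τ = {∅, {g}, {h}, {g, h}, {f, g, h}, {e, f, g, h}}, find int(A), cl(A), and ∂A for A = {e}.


int(A) = ∅, cl(A) = {e}, ∂A = {e}.

Closed sets in (X, τ) are complements of opens:
  closed(X, τ) = {∅, {e}, {e, f}, {e, f, g}, {e, f, h}, {e, f, g, h}}.
int(A) = ⋃ {U ∈ τ : U ⊆ A}. Opens contained in A: ∅.
Taking the union of these: int(A) = ∅.
cl(A) = ⋂ {C closed : A ⊆ C}. Closed sets containing A: {e}, {e, f}, {e, f, g}, {e, f, h}, {e, f, g, h}.
Intersecting these: cl(A) = {e}.
∂A = cl(A) ∖ int(A) = {e} ∖ ∅ = {e}.


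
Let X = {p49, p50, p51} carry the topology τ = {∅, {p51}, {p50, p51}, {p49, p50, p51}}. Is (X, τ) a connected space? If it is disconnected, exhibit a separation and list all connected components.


(X, τ) is connected.

Find clopen sets (U ∈ τ with X ∖ U ∈ τ):
  U = ∅, X ∖ U = {p49, p50, p51} — both open, so U is clopen.
  U = {p49, p50, p51}, X ∖ U = ∅ — both open, so U is clopen.
Only trivial clopens (∅ and X) exist, so (X, τ) is connected.
Compute connected components by grouping points that agree on all clopens:
  component: {p49, p50, p51}


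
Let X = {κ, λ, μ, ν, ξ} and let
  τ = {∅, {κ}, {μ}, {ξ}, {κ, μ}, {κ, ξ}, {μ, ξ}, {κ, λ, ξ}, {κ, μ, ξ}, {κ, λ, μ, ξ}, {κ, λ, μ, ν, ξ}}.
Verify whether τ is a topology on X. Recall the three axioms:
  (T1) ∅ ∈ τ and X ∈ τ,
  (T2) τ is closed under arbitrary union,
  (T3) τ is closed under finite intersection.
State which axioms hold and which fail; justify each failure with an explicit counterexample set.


τ IS a topology on X.

Axiom (T1): ∅ ∈ τ? Yes; X ∈ τ? Yes.
Axiom (T2/T3): check pairwise unions and intersections of members of τ.
All pairwise intersections and unions checked — each lies in τ. Therefore τ satisfies (T1), (T2), (T3): it IS a topology on X.


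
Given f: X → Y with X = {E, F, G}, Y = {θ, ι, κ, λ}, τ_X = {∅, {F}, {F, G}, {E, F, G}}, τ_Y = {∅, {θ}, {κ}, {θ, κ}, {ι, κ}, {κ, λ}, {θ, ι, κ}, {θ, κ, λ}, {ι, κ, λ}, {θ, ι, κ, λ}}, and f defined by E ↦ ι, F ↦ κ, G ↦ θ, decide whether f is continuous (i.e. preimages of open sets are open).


f is NOT continuous.

Compute f^{-1}(U) for each U ∈ τ_Y:
  U = ∅: f^{-1}(U) = ∅ ∈ τ_X ✓.
  U = {θ}: f^{-1}(U) = {G} ∉ τ_X ✗.
  U = {κ}: f^{-1}(U) = {F} ∈ τ_X ✓.
  U = {θ, κ}: f^{-1}(U) = {F, G} ∈ τ_X ✓.
  U = {ι, κ}: f^{-1}(U) = {E, F} ∉ τ_X ✗.
  U = {κ, λ}: f^{-1}(U) = {F} ∈ τ_X ✓.
  U = {θ, ι, κ}: f^{-1}(U) = {E, F, G} ∈ τ_X ✓.
  U = {θ, κ, λ}: f^{-1}(U) = {F, G} ∈ τ_X ✓.
  U = {ι, κ, λ}: f^{-1}(U) = {E, F} ∉ τ_X ✗.
  U = {θ, ι, κ, λ}: f^{-1}(U) = {E, F, G} ∈ τ_X ✓.
Found U = {θ} with f^{-1}(U) = {G} not in τ_X. Therefore f is NOT continuous.


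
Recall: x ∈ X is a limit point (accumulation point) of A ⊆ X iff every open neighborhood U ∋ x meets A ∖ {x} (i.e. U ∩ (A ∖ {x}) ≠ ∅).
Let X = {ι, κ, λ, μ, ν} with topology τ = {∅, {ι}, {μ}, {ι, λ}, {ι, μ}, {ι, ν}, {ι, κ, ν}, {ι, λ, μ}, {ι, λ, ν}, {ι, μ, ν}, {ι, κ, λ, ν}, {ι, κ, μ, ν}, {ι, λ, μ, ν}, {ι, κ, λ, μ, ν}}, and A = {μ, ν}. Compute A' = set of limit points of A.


A' = {κ}

For each x ∈ X, list the open sets U ∈ τ with x ∈ U, then check whether U ∩ (A ∖ {x}) ≠ ∅ for every such U.
  x = ι: open {ι} ∋ x has {ι} ∩ (A ∖ {ι}) = ∅, so x is NOT a limit point.
  x = κ: opens ∋ x are {ι, κ, ν}, {ι, κ, λ, ν}, {ι, κ, μ, ν}, {ι, κ, λ, μ, ν}; each meets A ∖ {κ}, so x IS a limit point.
  x = λ: open {ι, λ} ∋ x has {ι, λ} ∩ (A ∖ {λ}) = ∅, so x is NOT a limit point.
  x = μ: open {μ} ∋ x has {μ} ∩ (A ∖ {μ}) = ∅, so x is NOT a limit point.
  x = ν: open {ι, ν} ∋ x has {ι, ν} ∩ (A ∖ {ν}) = ∅, so x is NOT a limit point.
Collecting: A' = {κ}.


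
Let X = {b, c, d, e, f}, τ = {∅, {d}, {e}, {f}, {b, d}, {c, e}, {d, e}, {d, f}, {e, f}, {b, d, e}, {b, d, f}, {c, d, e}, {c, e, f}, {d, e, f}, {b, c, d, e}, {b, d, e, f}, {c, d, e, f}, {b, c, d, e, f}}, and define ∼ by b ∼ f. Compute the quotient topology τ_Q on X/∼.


X/∼ = {[b=f], [c], [d], [e]}; |τ_Q| = 9.

Equivalence classes: [b=f], [c], [d], [e].
Quotient map π: X → X/∼ sends b ↦ [b=f], c ↦ [c], d ↦ [d], e ↦ [e], f ↦ [b=f].
For each subset V ⊆ X/∼, compute π^{-1}(V) ⊆ X and check whether π^{-1}(V) ∈ τ. V is open in τ_Q iff π^{-1}(V) ∈ τ.
  V = {}: π^{-1}(V) = ∅ ∈ τ ✓.
  V = {[b=f]}: π^{-1}(V) = {b, f} ∉ τ ✗.
  V = {[c]}: π^{-1}(V) = {c} ∉ τ ✗.
  V = {[b=f], [c]}: π^{-1}(V) = {b, c, f} ∉ τ ✗.
  V = {[d]}: π^{-1}(V) = {d} ∈ τ ✓.
  V = {[b=f], [d]}: π^{-1}(V) = {b, d, f} ∈ τ ✓.
  V = {[c], [d]}: π^{-1}(V) = {c, d} ∉ τ ✗.
  V = {[b=f], [c], [d]}: π^{-1}(V) = {b, c, d, f} ∉ τ ✗.
  V = {[e]}: π^{-1}(V) = {e} ∈ τ ✓.
  V = {[b=f], [e]}: π^{-1}(V) = {b, e, f} ∉ τ ✗.
  V = {[c], [e]}: π^{-1}(V) = {c, e} ∈ τ ✓.
  V = {[b=f], [c], [e]}: π^{-1}(V) = {b, c, e, f} ∉ τ ✗.
  V = {[d], [e]}: π^{-1}(V) = {d, e} ∈ τ ✓.
  V = {[b=f], [d], [e]}: π^{-1}(V) = {b, d, e, f} ∈ τ ✓.
  V = {[c], [d], [e]}: π^{-1}(V) = {c, d, e} ∈ τ ✓.
  V = {[b=f], [c], [d], [e]}: π^{-1}(V) = {b, c, d, e, f} ∈ τ ✓.
Open sets in the quotient: τ_Q = {{}, {[d]}, {[b=f], [d]}, {[e]}, {[c], [e]}, {[d], [e]}, {[b=f], [d], [e]}, {[c], [d], [e]}, {[b=f], [c], [d], [e]}} (9 elements).


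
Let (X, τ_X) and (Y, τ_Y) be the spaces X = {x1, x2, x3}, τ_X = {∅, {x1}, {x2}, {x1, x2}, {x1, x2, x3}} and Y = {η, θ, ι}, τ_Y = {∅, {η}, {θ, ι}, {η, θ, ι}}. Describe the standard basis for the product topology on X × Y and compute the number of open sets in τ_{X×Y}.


Basis B = {∅ × ∅, {x1} × {η}, {x2} × {η}, {x1, x2} × {η}, {x1} × {θ, ι}, {x2} × {θ, ι}, {x1} × {η, θ, ι}, {x1, x2, x3} × {η}, {x2} × {η, θ, ι}, {x1, x2} × {θ, ι}, {x1, x2} × {η, θ, ι}, {x1, x2, x3} × {θ, ι}, {x1, x2, x3} × {η, θ, ι}}; |τ_{X×Y}| = 25.

Enumerate products U × V with U ∈ τ_X, V ∈ τ_Y (deduplicated):
  ∅ × ∅ = {} (∅)
  {x1} × {η} = {(x1,η)}
  {x2} × {η} = {(x2,η)}
  {x1, x2} × {η} = {(x1,η), (x2,η)}
  {x1} × {θ, ι} = {(x1,θ), (x1,ι)}
  {x2} × {θ, ι} = {(x2,θ), (x2,ι)}
  {x1} × {η, θ, ι} = {(x1,η), (x1,θ), (x1,ι)}
  {x1, x2, x3} × {η} = {(x1,η), (x2,η), (x3,η)}
  {x2} × {η, θ, ι} = {(x2,η), (x2,θ), (x2,ι)}
  {x1, x2} × {θ, ι} = {(x1,θ), (x1,ι), (x2,θ), (x2,ι)}
  {x1, x2} × {η, θ, ι} = {(x1,η), (x1,θ), (x1,ι), (x2,η), (x2,θ), (x2,ι)}
  {x1, x2, x3} × {θ, ι} = {(x1,θ), (x1,ι), (x2,θ), (x2,ι), (x3,θ), (x3,ι)}
  {x1, x2, x3} × {η, θ, ι} = {(x1,η), (x1,θ), (x1,ι), (x2,η), (x2,θ), (x2,ι), (x3,η), (x3,θ), (x3,ι)}
These 13 distinct sets form the basis B.
Close under arbitrary unions to get τ_{X×Y}; counting gives |τ_{X×Y}| = 25.


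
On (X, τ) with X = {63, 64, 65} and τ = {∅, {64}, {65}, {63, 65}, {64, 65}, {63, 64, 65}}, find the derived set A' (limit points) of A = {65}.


A' = {63}

For each x ∈ X, list the open sets U ∈ τ with x ∈ U, then check whether U ∩ (A ∖ {x}) ≠ ∅ for every such U.
  x = 63: opens ∋ x are {63, 65}, {63, 64, 65}; each meets A ∖ {63}, so x IS a limit point.
  x = 64: open {64} ∋ x has {64} ∩ (A ∖ {64}) = ∅, so x is NOT a limit point.
  x = 65: open {65} ∋ x has {65} ∩ (A ∖ {65}) = ∅, so x is NOT a limit point.
Collecting: A' = {63}.


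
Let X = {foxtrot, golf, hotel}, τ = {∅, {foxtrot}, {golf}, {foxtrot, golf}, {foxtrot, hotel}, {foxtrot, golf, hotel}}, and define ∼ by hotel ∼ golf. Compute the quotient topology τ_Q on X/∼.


X/∼ = {[foxtrot], [golf=hotel]}; |τ_Q| = 3.

Equivalence classes: [foxtrot], [golf=hotel].
Quotient map π: X → X/∼ sends foxtrot ↦ [foxtrot], golf ↦ [golf=hotel], hotel ↦ [golf=hotel].
For each subset V ⊆ X/∼, compute π^{-1}(V) ⊆ X and check whether π^{-1}(V) ∈ τ. V is open in τ_Q iff π^{-1}(V) ∈ τ.
  V = {}: π^{-1}(V) = ∅ ∈ τ ✓.
  V = {[foxtrot]}: π^{-1}(V) = {foxtrot} ∈ τ ✓.
  V = {[golf=hotel]}: π^{-1}(V) = {golf, hotel} ∉ τ ✗.
  V = {[foxtrot], [golf=hotel]}: π^{-1}(V) = {foxtrot, golf, hotel} ∈ τ ✓.
Open sets in the quotient: τ_Q = {{}, {[foxtrot]}, {[foxtrot], [golf=hotel]}} (3 elements).


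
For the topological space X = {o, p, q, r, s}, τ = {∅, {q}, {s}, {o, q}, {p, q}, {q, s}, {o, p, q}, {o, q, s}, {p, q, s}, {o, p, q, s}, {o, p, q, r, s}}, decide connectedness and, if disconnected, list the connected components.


(X, τ) is connected.

Find clopen sets (U ∈ τ with X ∖ U ∈ τ):
  U = ∅, X ∖ U = {o, p, q, r, s} — both open, so U is clopen.
  U = {o, p, q, r, s}, X ∖ U = ∅ — both open, so U is clopen.
Only trivial clopens (∅ and X) exist, so (X, τ) is connected.
Compute connected components by grouping points that agree on all clopens:
  component: {o, p, q, r, s}


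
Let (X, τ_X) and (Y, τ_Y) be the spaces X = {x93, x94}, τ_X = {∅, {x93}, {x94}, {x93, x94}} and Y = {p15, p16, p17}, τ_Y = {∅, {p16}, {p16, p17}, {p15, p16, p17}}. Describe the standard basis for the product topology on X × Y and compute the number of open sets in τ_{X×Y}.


Basis B = {∅ × ∅, {x93} × {p16}, {x94} × {p16}, {x93} × {p16, p17}, {x93, x94} × {p16}, {x94} × {p16, p17}, {x93} × {p15, p16, p17}, {x94} × {p15, p16, p17}, {x93, x94} × {p16, p17}, {x93, x94} × {p15, p16, p17}}; |τ_{X×Y}| = 16.

Enumerate products U × V with U ∈ τ_X, V ∈ τ_Y (deduplicated):
  ∅ × ∅ = {} (∅)
  {x93} × {p16} = {(x93,p16)}
  {x94} × {p16} = {(x94,p16)}
  {x93} × {p16, p17} = {(x93,p16), (x93,p17)}
  {x93, x94} × {p16} = {(x93,p16), (x94,p16)}
  {x94} × {p16, p17} = {(x94,p16), (x94,p17)}
  {x93} × {p15, p16, p17} = {(x93,p15), (x93,p16), (x93,p17)}
  {x94} × {p15, p16, p17} = {(x94,p15), (x94,p16), (x94,p17)}
  {x93, x94} × {p16, p17} = {(x93,p16), (x93,p17), (x94,p16), (x94,p17)}
  {x93, x94} × {p15, p16, p17} = {(x93,p15), (x93,p16), (x93,p17), (x94,p15), (x94,p16), (x94,p17)}
These 10 distinct sets form the basis B.
Close under arbitrary unions to get τ_{X×Y}; counting gives |τ_{X×Y}| = 16.


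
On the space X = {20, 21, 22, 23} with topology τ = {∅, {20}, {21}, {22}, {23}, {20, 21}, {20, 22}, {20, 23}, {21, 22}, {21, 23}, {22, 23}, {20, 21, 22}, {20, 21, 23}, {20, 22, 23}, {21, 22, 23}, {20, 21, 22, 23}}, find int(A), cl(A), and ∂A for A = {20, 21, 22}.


int(A) = {20, 21, 22}, cl(A) = {20, 21, 22}, ∂A = ∅.

Closed sets in (X, τ) are complements of opens:
  closed(X, τ) = {∅, {20}, {21}, {22}, {23}, {20, 21}, {20, 22}, {20, 23}, {21, 22}, {21, 23}, {22, 23}, {20, 21, 22}, {20, 21, 23}, {20, 22, 23}, {21, 22, 23}, {20, 21, 22, 23}}.
int(A) = ⋃ {U ∈ τ : U ⊆ A}. Opens contained in A: ∅, {20}, {21}, {22}, {20, 21}, {20, 22}, {21, 22}, {20, 21, 22}.
Taking the union of these: int(A) = {20, 21, 22}.
cl(A) = ⋂ {C closed : A ⊆ C}. Closed sets containing A: {20, 21, 22}, {20, 21, 22, 23}.
Intersecting these: cl(A) = {20, 21, 22}.
∂A = cl(A) ∖ int(A) = {20, 21, 22} ∖ {20, 21, 22} = ∅.


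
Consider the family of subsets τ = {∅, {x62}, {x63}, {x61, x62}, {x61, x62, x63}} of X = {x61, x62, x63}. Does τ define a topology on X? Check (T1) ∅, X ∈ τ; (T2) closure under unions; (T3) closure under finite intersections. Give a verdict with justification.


τ is NOT a topology on X.

Axiom (T1): ∅ ∈ τ? Yes; X ∈ τ? Yes.
Axiom (T2/T3): check pairwise unions and intersections of members of τ.
Counterexample for (T2): {x62} ∪ {x63} = {x62, x63} ∉ τ. Therefore τ is NOT a topology.


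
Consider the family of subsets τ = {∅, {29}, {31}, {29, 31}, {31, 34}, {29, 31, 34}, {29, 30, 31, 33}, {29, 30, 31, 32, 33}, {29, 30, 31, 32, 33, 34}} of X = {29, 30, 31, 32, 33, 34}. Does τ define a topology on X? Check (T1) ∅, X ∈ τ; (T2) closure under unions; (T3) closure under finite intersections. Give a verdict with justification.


τ is NOT a topology on X.

Axiom (T1): ∅ ∈ τ? Yes; X ∈ τ? Yes.
Axiom (T2/T3): check pairwise unions and intersections of members of τ.
Counterexample for (T2): {31, 34} ∪ {29, 30, 31, 33} = {29, 30, 31, 33, 34} ∉ τ. Therefore τ is NOT a topology.


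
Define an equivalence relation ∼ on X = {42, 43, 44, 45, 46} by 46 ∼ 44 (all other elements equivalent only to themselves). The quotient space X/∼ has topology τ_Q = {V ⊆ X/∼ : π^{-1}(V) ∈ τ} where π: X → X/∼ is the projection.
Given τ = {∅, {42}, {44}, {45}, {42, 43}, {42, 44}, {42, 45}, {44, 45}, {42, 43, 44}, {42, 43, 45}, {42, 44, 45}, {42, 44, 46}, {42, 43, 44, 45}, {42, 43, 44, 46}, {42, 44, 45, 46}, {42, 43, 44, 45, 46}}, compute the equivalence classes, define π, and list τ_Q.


X/∼ = {[42], [43], [44=46], [45]}; |τ_Q| = 10.

Equivalence classes: [42], [43], [44=46], [45].
Quotient map π: X → X/∼ sends 42 ↦ [42], 43 ↦ [43], 44 ↦ [44=46], 45 ↦ [45], 46 ↦ [44=46].
For each subset V ⊆ X/∼, compute π^{-1}(V) ⊆ X and check whether π^{-1}(V) ∈ τ. V is open in τ_Q iff π^{-1}(V) ∈ τ.
  V = {}: π^{-1}(V) = ∅ ∈ τ ✓.
  V = {[42]}: π^{-1}(V) = {42} ∈ τ ✓.
  V = {[43]}: π^{-1}(V) = {43} ∉ τ ✗.
  V = {[42], [43]}: π^{-1}(V) = {42, 43} ∈ τ ✓.
  V = {[44=46]}: π^{-1}(V) = {44, 46} ∉ τ ✗.
  V = {[42], [44=46]}: π^{-1}(V) = {42, 44, 46} ∈ τ ✓.
  V = {[43], [44=46]}: π^{-1}(V) = {43, 44, 46} ∉ τ ✗.
  V = {[42], [43], [44=46]}: π^{-1}(V) = {42, 43, 44, 46} ∈ τ ✓.
  V = {[45]}: π^{-1}(V) = {45} ∈ τ ✓.
  V = {[42], [45]}: π^{-1}(V) = {42, 45} ∈ τ ✓.
  V = {[43], [45]}: π^{-1}(V) = {43, 45} ∉ τ ✗.
  V = {[42], [43], [45]}: π^{-1}(V) = {42, 43, 45} ∈ τ ✓.
  V = {[44=46], [45]}: π^{-1}(V) = {44, 45, 46} ∉ τ ✗.
  V = {[42], [44=46], [45]}: π^{-1}(V) = {42, 44, 45, 46} ∈ τ ✓.
  V = {[43], [44=46], [45]}: π^{-1}(V) = {43, 44, 45, 46} ∉ τ ✗.
  V = {[42], [43], [44=46], [45]}: π^{-1}(V) = {42, 43, 44, 45, 46} ∈ τ ✓.
Open sets in the quotient: τ_Q = {{}, {[42]}, {[42], [43]}, {[42], [44=46]}, {[42], [43], [44=46]}, {[45]}, {[42], [45]}, {[42], [43], [45]}, {[42], [44=46], [45]}, {[42], [43], [44=46], [45]}} (10 elements).
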